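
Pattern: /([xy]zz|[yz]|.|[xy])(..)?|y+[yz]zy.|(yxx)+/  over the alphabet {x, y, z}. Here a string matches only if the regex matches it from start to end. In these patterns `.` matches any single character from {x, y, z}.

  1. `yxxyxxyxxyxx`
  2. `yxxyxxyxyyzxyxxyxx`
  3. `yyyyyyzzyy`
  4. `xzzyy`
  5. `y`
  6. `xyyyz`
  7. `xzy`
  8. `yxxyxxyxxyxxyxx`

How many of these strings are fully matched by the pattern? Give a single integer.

1. `yxxyxxyxxyxx` → match
2 → no match
3. `yyyyyyzzyy` → match
4. `xzzyy` → match
5. `y` → match
6. `xyyyz` → no match
7. `xzy` → match
8 → match
Total matched: 6

6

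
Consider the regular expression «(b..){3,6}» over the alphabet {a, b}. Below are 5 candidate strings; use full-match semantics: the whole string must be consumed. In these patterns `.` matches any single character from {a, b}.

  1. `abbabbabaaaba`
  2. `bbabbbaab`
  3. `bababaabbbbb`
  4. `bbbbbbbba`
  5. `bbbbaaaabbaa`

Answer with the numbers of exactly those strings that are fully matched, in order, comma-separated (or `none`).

1 → no match — must start with `b`
2 → no match
3 → no match
4 → match
5 → no match

4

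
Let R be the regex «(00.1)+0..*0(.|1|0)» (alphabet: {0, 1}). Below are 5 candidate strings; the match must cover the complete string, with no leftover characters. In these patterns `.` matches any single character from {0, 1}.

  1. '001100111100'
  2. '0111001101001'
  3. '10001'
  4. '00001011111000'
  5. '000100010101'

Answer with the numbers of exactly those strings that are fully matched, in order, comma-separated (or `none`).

1. '001100111100' → match
2 → no match — must start with '00'
3. '10001' → no match — must start with '00'
4 → no match
5. '000100010101' → match

1, 5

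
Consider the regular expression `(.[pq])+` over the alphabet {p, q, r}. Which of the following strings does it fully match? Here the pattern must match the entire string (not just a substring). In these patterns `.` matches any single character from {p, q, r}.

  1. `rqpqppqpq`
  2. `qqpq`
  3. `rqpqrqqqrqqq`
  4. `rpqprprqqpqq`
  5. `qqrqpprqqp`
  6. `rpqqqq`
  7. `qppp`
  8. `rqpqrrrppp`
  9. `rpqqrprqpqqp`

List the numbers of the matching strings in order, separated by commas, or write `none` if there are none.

2, 3, 4, 5, 6, 7, 9

1. `rqpqppqpq` → no match
2. `qqpq` → match
3. `rqpqrqqqrqqq` → match
4. `rpqprprqqpqq` → match
5. `qqrqpprqqp` → match
6. `rpqqqq` → match
7. `qppp` → match
8. `rqpqrrrppp` → no match
9. `rpqqrprqpqqp` → match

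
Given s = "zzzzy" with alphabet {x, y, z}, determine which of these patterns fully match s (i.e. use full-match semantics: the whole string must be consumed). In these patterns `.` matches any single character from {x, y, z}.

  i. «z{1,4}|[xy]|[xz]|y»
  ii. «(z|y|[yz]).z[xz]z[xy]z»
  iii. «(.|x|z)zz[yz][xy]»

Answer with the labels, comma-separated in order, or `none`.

iii

i → no match
ii → no match — must end with "z"
iii → match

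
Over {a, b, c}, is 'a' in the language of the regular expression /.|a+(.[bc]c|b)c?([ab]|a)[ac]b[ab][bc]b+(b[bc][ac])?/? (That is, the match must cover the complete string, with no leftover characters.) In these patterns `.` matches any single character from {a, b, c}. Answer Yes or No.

Yes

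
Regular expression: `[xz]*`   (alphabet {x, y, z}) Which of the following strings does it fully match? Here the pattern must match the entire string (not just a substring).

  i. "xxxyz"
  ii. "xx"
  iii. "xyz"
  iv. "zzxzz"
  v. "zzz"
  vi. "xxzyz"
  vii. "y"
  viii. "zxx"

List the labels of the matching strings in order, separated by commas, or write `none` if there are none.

i. "xxxyz" → no match
ii. "xx" → match
iii. "xyz" → no match
iv. "zzxzz" → match
v. "zzz" → match
vi. "xxzyz" → no match
vii. "y" → no match
viii. "zxx" → match

ii, iv, v, viii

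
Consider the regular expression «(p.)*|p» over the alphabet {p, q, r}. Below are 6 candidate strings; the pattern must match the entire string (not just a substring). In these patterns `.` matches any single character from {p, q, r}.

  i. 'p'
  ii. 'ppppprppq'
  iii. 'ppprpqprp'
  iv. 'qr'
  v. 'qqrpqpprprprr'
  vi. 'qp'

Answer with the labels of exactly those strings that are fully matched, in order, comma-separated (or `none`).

i

i. 'p' → match
ii. 'ppppprppq' → no match
iii. 'ppprpqprp' → no match
iv. 'qr' → no match
v → no match
vi. 'qp' → no match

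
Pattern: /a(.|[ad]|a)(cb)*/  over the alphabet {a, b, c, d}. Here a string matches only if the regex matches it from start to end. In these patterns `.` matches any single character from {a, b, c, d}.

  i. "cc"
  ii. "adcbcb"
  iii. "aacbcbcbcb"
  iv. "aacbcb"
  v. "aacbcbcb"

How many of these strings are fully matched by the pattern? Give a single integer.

i → no match — must start with "a"
ii → match
iii → match
iv → match
v → match
Total matched: 4

4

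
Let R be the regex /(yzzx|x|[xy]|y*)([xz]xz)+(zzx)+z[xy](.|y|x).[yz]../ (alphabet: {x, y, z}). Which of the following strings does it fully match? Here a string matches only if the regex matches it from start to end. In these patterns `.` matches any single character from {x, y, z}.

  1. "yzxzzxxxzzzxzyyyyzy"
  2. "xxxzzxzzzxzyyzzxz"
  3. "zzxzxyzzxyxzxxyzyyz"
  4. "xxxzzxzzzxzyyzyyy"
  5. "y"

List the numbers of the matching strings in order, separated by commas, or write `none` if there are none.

2, 4

1 → no match
2 → match
3 → no match
4 → match
5 → no match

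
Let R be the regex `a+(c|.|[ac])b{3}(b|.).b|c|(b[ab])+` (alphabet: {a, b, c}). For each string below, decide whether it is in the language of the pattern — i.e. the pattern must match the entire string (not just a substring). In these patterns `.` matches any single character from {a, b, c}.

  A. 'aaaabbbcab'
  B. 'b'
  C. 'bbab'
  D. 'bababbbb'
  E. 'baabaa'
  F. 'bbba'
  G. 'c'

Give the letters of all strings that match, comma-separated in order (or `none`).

A. 'aaaabbbcab' → match
B. 'b' → no match
C. 'bbab' → no match
D. 'bababbbb' → match
E. 'baabaa' → no match
F. 'bbba' → match
G. 'c' → match

A, D, F, G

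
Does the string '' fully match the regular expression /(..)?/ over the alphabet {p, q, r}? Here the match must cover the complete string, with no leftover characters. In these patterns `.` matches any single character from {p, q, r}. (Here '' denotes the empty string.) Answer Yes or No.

Yes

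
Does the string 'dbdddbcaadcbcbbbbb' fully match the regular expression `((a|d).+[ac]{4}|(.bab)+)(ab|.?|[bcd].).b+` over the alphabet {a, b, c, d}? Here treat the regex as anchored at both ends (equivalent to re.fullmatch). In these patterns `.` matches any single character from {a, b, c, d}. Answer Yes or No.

No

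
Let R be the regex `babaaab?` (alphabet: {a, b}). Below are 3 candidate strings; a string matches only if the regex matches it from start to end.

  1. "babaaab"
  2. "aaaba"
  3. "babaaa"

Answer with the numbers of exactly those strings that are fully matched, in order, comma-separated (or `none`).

1, 3

1 → match
2 → no match — must start with "babaaa"
3 → match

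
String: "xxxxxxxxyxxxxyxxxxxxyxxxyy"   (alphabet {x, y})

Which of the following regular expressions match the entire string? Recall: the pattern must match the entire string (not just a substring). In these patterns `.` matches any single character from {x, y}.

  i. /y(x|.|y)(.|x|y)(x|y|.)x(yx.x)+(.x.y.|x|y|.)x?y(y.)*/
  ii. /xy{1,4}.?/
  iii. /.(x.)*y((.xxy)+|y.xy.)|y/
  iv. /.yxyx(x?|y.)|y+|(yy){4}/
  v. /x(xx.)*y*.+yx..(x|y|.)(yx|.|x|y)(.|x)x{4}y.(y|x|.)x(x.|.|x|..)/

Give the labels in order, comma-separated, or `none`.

i → no match — must start with "y"
ii → no match — must start with "xy"
iii → no match
iv → no match
v → match

v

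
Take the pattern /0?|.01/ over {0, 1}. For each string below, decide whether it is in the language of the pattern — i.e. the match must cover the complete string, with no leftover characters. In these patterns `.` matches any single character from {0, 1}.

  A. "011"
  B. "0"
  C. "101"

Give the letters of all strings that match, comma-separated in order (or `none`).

B, C

A → no match
B → match
C → match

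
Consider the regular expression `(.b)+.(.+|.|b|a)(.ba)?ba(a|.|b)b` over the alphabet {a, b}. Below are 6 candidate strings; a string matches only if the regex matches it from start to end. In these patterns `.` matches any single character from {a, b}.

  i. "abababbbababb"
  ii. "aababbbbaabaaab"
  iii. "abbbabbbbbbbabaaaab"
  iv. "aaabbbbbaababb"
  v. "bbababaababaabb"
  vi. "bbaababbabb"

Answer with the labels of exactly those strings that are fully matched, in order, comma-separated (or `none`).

i → match
ii → no match
iii → no match
iv → no match
v → no match
vi → match

i, vi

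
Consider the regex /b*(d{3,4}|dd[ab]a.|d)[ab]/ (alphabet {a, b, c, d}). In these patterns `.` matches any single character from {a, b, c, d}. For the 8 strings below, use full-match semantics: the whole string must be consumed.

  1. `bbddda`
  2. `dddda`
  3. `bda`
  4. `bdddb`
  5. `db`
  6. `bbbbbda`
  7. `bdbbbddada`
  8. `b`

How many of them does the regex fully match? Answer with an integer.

6

1. `bbddda` → match
2. `dddda` → match
3. `bda` → match
4. `bdddb` → match
5. `db` → match
6. `bbbbbda` → match
7. `bdbbbddada` → no match
8. `b` → no match
Total matched: 6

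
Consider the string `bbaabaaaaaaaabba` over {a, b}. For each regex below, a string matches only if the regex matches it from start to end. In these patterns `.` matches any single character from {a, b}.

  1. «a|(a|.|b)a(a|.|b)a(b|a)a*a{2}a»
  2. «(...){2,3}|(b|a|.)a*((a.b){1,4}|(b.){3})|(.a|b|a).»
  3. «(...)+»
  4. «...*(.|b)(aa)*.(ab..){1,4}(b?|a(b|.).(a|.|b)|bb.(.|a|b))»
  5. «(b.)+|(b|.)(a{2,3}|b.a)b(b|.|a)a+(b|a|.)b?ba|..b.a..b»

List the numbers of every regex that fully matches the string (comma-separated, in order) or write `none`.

1 → no match
2 → no match
3 → no match
4 → match
5 → match

4, 5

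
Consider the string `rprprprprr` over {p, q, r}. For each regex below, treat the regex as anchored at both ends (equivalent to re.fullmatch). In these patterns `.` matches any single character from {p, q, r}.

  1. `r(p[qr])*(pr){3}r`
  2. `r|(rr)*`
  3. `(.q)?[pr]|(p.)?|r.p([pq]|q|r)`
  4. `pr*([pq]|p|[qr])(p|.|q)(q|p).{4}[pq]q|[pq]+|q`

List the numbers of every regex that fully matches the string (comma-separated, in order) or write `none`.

1 → match
2 → no match
3 → no match
4 → no match

1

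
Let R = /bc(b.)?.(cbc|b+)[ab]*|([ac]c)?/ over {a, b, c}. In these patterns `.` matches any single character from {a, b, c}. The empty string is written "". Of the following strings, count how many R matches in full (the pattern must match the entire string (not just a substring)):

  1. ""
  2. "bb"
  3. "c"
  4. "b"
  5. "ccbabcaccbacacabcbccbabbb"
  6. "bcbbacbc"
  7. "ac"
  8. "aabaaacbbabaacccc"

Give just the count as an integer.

3

1 → match
2 → no match
3 → no match
4 → no match
5 → no match
6 → match
7 → match
8 → no match
Total matched: 3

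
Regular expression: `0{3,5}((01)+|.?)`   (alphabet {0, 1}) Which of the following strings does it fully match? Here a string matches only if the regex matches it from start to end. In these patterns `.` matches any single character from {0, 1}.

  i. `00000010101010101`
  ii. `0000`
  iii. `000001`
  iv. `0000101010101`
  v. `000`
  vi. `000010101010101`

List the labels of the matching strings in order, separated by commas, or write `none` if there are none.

i, ii, iii, iv, v, vi

i → match
ii → match
iii → match
iv → match
v → match
vi → match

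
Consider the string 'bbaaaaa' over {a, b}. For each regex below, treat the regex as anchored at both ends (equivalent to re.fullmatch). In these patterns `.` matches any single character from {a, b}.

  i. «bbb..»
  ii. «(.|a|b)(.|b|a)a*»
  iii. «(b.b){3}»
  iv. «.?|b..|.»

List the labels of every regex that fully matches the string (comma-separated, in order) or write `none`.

i → no match — must start with 'bbb'
ii → match
iii → no match — must end with 'b'
iv → no match

ii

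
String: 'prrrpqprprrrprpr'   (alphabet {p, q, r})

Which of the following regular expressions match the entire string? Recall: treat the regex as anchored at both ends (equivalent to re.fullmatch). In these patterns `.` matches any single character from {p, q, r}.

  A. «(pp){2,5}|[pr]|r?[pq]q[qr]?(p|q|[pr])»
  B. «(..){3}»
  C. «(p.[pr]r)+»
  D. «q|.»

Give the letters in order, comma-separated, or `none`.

A → no match
B → no match
C → match
D → no match

C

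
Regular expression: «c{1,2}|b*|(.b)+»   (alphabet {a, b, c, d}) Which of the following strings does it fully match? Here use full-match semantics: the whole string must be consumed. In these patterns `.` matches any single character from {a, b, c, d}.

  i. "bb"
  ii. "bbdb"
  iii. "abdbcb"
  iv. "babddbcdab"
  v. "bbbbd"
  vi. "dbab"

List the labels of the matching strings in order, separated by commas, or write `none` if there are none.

i, ii, iii, vi

i. "bb" → match
ii. "bbdb" → match
iii. "abdbcb" → match
iv. "babddbcdab" → no match
v. "bbbbd" → no match
vi. "dbab" → match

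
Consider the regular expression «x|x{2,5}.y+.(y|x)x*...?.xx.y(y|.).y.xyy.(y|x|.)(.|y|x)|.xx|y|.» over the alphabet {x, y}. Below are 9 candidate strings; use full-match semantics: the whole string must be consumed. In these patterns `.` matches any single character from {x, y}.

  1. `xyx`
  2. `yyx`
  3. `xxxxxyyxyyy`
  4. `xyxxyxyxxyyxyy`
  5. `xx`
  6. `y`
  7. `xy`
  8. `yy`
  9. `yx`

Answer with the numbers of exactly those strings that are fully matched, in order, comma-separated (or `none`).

1. `xyx` → no match
2. `yyx` → no match
3. `xxxxxyyxyyy` → no match
4 → no match
5. `xx` → no match
6. `y` → match
7. `xy` → no match
8. `yy` → no match
9. `yx` → no match

6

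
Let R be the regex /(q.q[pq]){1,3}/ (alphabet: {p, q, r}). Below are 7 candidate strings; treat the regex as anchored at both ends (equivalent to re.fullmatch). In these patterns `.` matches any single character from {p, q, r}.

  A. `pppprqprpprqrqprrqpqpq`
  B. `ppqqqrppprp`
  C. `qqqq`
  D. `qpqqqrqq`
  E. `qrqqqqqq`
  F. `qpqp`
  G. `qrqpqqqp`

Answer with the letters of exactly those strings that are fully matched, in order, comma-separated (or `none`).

A → no match — must start with `q`
B → no match — must start with `q`
C → match
D → match
E → match
F → match
G → match

C, D, E, F, G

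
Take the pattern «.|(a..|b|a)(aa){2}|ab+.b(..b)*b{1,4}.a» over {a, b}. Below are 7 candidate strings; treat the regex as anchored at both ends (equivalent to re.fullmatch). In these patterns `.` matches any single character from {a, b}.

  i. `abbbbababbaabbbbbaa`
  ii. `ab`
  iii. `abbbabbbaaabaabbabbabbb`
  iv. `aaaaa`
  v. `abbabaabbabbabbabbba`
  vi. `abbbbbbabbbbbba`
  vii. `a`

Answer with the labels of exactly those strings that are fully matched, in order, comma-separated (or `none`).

i, iv, v, vi, vii

i → match
ii. `ab` → no match
iii → no match
iv. `aaaaa` → match
v → match
vi → match
vii. `a` → match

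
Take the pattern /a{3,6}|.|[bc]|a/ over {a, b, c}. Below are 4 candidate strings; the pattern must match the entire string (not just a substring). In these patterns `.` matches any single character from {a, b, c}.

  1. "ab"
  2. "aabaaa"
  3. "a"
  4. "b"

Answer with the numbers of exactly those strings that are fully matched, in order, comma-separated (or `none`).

1 → no match
2 → no match
3 → match
4 → match

3, 4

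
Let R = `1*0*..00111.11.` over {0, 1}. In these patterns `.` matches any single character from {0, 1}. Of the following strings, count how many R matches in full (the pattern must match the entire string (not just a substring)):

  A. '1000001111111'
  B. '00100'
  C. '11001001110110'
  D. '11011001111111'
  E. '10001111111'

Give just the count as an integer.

A → match
B → no match
C → match
D → match
E → match
Total matched: 4

4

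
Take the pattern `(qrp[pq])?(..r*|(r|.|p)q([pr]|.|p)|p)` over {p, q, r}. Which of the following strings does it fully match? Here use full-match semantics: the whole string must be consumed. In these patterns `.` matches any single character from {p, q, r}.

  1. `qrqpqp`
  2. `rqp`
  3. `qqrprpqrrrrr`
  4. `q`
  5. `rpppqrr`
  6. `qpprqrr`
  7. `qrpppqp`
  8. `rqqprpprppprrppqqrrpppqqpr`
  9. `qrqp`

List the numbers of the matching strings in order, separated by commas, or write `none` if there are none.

1 → no match
2 → match
3 → no match
4 → no match
5 → no match
6 → no match
7 → match
8 → no match
9 → no match

2, 7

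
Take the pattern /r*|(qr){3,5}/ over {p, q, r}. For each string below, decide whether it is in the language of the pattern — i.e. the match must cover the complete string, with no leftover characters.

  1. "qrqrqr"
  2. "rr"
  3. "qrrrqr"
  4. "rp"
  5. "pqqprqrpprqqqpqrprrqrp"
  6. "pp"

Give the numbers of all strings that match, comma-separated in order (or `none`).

1 → match
2 → match
3 → no match
4 → no match
5 → no match
6 → no match

1, 2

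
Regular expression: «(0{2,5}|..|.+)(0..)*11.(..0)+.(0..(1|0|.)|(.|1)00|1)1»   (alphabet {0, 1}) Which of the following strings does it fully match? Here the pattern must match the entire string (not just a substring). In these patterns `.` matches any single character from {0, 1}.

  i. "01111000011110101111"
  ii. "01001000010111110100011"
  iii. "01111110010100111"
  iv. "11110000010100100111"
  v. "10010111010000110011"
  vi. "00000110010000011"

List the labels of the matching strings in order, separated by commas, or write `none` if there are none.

i → no match
ii → match
iii → match
iv → match
v → match
vi → match

ii, iii, iv, v, vi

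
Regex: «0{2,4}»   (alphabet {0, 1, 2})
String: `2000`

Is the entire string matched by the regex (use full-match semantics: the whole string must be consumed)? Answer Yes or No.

Every match must start with `0`, but `2000` does not.

No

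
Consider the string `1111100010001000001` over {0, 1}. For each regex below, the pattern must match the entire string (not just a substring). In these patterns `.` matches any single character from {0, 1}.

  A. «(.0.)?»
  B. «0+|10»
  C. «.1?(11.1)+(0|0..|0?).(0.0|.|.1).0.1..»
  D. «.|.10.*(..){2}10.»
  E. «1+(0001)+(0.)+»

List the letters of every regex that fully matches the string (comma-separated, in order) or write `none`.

A → no match
B → no match
C → no match
D → no match
E → match

E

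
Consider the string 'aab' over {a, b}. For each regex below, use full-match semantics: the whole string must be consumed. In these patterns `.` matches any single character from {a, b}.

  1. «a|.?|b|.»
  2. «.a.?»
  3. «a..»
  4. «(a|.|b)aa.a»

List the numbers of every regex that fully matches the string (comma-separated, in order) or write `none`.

1 → no match
2 → match
3 → match
4 → no match — must end with 'a'

2, 3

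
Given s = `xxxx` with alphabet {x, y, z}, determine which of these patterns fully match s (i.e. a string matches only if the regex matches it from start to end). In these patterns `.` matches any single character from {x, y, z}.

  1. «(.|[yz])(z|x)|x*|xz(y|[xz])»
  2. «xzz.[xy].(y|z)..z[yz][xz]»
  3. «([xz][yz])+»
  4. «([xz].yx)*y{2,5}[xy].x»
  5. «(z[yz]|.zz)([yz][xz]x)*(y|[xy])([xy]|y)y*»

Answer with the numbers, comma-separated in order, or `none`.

1

1 → match
2 → no match — must start with `xzz`
3 → no match
4 → no match
5 → no match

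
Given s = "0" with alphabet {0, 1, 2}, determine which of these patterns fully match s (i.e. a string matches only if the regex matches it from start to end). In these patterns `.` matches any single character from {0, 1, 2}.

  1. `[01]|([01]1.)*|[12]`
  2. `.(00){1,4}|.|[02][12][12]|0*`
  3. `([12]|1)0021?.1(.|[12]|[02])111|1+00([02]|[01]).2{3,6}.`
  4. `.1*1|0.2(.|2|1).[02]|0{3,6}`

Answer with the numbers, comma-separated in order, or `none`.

1, 2

1 → match
2 → match
3 → no match
4 → no match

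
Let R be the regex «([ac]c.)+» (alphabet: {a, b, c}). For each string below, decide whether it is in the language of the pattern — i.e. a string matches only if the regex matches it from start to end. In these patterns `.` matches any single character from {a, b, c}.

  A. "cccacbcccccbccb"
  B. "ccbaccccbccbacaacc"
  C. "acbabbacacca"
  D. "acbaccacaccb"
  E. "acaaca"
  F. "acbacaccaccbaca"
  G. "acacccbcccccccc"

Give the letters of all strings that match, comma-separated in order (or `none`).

A, B, D, E, F

A → match
B → match
C. "acbabbacacca" → no match
D. "acbaccacaccb" → match
E. "acaaca" → match
F → match
G → no match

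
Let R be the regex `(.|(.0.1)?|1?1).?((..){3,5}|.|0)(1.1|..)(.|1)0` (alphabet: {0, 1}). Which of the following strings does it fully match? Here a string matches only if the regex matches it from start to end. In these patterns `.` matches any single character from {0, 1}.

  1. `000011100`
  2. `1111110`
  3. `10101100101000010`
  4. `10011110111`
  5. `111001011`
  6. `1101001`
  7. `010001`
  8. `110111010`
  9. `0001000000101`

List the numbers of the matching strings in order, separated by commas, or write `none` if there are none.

1 → no match
2 → match
3 → no match
4 → no match — must end with `0`
5 → no match — must end with `0`
6 → no match — must end with `0`
7 → no match — must end with `0`
8 → no match
9 → no match — must end with `0`

2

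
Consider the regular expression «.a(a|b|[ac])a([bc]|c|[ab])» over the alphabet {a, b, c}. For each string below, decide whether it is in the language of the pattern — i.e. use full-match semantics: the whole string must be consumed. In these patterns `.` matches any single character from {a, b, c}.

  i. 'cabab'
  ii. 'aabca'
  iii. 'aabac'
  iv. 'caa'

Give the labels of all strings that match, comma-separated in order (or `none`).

i → match
ii → no match
iii → match
iv → no match

i, iii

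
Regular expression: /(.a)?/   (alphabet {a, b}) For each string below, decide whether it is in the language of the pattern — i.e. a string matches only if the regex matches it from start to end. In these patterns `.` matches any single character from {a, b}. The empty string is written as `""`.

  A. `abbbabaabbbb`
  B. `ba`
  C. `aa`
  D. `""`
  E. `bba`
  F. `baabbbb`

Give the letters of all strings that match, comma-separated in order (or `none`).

B, C, D

A. `abbbabaabbbb` → no match
B. `ba` → match
C. `aa` → match
D. `""` → match
E. `bba` → no match
F. `baabbbb` → no match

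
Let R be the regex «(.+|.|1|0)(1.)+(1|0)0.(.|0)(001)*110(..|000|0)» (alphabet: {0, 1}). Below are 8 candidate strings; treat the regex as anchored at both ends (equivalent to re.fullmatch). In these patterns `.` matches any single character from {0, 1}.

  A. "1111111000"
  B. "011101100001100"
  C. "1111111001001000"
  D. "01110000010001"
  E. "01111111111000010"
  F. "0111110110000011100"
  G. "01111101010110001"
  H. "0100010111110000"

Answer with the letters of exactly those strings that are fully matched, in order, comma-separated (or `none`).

B

A → no match
B → match
C → no match
D → no match
E → no match
F → no match
G → no match
H → no match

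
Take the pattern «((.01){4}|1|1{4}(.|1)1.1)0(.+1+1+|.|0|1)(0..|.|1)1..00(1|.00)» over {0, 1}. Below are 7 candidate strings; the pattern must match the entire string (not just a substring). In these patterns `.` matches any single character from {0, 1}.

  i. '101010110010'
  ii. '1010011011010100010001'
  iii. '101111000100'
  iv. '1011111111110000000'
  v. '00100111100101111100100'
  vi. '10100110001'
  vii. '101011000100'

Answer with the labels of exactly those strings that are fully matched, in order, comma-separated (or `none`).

iii, iv, vii

i → no match
ii → no match
iii → match
iv → match
v → no match
vi → no match
vii → match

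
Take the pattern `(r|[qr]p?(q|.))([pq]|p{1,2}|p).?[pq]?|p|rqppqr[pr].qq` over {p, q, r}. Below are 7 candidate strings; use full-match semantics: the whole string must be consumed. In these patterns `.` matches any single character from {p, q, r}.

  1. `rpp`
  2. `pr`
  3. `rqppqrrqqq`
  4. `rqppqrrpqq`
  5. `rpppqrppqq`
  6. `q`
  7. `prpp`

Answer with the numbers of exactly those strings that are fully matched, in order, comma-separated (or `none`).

1. `rpp` → match
2. `pr` → no match
3. `rqppqrrqqq` → match
4. `rqppqrrpqq` → match
5. `rpppqrppqq` → no match
6. `q` → no match
7. `prpp` → no match

1, 3, 4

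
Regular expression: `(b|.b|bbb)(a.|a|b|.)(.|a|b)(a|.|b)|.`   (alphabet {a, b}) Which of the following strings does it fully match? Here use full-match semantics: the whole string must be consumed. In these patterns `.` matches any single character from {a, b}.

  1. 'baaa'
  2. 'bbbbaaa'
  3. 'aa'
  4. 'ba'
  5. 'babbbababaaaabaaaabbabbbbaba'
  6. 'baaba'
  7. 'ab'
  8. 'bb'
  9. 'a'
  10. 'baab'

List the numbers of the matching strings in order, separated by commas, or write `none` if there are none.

1, 6, 9, 10

1 → match
2 → no match
3 → no match
4 → no match
5 → no match
6 → match
7 → no match
8 → no match
9 → match
10 → match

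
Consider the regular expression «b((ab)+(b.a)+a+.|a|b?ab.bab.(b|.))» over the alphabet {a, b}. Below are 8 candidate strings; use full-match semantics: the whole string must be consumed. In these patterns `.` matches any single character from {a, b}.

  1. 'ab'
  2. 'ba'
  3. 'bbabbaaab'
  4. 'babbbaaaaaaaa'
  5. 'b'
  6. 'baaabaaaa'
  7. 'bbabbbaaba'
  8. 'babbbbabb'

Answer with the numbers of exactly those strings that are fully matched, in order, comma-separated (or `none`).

2, 4

1 → no match — must start with 'b'
2 → match
3 → no match
4 → match
5 → no match
6 → no match
7 → no match
8 → no match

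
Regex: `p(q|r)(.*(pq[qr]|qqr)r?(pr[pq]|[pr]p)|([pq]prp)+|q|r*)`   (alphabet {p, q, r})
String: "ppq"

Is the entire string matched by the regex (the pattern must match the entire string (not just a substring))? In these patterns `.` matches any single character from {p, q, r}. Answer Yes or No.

No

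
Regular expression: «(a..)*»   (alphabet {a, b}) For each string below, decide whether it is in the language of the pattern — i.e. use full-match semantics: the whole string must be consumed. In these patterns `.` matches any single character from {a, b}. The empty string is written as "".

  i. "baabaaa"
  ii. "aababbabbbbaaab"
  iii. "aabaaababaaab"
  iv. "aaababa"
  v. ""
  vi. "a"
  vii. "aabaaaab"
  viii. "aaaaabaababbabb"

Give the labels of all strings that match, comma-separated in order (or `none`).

v, viii

i. "baabaaa" → no match
ii → no match
iii → no match
iv. "aaababa" → no match
v. "" → match
vi. "a" → no match
vii. "aabaaaab" → no match
viii → match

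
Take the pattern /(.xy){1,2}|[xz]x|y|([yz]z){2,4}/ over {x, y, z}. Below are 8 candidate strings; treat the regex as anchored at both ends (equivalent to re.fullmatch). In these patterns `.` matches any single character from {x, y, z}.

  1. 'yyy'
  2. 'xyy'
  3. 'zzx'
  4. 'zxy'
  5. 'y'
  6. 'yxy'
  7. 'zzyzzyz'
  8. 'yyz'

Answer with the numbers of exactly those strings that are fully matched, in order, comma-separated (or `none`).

4, 5, 6

1. 'yyy' → no match
2. 'xyy' → no match
3. 'zzx' → no match
4. 'zxy' → match
5. 'y' → match
6. 'yxy' → match
7. 'zzyzzyz' → no match
8. 'yyz' → no match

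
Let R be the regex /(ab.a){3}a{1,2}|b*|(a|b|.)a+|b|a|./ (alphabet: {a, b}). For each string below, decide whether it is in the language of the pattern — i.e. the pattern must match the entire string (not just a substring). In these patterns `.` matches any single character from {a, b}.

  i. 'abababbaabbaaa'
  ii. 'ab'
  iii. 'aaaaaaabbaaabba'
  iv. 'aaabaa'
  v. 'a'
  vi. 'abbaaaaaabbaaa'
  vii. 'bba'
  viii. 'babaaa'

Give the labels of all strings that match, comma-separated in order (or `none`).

v

i → no match
ii. 'ab' → no match
iii → no match
iv. 'aaabaa' → no match
v. 'a' → match
vi → no match
vii. 'bba' → no match
viii. 'babaaa' → no match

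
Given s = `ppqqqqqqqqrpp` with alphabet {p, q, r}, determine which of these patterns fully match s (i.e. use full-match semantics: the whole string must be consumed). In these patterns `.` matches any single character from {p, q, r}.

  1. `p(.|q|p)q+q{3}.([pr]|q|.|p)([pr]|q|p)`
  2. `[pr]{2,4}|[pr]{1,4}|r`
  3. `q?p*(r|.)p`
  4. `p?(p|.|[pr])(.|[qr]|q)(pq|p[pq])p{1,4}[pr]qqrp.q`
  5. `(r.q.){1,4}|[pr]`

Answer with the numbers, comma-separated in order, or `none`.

1 → match
2 → no match
3 → no match
4 → no match — must end with `q`
5 → no match

1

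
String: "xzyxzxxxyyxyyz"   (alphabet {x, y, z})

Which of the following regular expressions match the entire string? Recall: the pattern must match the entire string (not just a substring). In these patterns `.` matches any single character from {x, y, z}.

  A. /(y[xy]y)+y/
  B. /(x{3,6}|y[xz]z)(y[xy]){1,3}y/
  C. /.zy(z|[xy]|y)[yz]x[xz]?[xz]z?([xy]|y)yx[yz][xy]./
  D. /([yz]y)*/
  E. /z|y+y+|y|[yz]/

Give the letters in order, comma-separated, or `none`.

C

A → no match — must start with "y"
B → no match — must end with "y"
C → match
D → no match
E → no match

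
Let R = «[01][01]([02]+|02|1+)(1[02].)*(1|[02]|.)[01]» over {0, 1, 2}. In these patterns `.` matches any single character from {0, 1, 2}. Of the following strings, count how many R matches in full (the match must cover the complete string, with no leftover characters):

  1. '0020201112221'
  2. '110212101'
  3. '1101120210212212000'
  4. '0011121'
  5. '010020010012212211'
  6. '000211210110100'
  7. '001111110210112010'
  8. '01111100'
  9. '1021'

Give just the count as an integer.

5

1 → no match
2. '110212101' → match
3 → no match
4. '0011121' → match
5 → match
6 → no match
7 → match
8. '01111100' → match
9. '1021' → no match
Total matched: 5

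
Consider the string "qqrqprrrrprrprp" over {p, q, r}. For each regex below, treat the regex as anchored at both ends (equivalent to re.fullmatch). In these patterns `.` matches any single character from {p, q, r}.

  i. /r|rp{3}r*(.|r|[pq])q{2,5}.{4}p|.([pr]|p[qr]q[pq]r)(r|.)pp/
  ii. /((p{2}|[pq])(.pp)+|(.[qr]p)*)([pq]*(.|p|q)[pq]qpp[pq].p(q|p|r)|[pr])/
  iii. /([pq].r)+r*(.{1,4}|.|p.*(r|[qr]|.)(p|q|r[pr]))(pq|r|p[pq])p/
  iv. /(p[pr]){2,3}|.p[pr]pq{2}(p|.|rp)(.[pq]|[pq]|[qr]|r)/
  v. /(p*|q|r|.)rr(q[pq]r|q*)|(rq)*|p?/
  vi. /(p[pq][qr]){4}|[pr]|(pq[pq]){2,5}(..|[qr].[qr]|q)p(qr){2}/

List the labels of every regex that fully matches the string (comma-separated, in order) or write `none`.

i → no match
ii → no match
iii → match
iv → no match
v → no match
vi → no match

iii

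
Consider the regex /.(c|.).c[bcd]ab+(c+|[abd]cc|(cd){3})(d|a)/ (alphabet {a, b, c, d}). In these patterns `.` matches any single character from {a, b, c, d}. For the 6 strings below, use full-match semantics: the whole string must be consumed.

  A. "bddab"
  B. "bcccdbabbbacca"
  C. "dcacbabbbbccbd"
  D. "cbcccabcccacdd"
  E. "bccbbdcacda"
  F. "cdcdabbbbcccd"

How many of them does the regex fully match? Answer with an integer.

0

A → no match
B → no match
C → no match
D → no match
E → no match
F → no match
Total matched: 0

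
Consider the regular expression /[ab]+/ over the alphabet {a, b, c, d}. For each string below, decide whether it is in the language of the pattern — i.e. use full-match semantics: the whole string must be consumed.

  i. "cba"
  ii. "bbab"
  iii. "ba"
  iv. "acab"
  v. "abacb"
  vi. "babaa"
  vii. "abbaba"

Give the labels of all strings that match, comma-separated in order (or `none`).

ii, iii, vi, vii

i → no match
ii → match
iii → match
iv → no match
v → no match
vi → match
vii → match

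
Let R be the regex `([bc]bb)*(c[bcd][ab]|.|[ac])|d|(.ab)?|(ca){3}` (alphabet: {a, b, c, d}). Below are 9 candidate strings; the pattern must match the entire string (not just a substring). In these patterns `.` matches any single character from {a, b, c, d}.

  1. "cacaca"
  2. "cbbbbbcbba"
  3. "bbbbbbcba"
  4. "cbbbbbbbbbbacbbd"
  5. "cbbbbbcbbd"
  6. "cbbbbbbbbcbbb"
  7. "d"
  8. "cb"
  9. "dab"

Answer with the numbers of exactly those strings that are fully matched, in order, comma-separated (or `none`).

1. "cacaca" → match
2. "cbbbbbcbba" → match
3. "bbbbbbcba" → match
4 → no match
5. "cbbbbbcbbd" → match
6 → match
7. "d" → match
8. "cb" → no match
9. "dab" → match

1, 2, 3, 5, 6, 7, 9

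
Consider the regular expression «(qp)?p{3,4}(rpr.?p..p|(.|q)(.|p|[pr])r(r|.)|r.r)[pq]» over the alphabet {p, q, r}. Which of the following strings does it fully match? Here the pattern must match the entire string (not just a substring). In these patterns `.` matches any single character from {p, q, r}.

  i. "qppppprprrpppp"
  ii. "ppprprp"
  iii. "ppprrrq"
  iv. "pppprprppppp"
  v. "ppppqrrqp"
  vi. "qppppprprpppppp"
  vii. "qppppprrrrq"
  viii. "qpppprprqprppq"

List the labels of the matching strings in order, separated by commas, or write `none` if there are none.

i → no match
ii. "ppprprp" → match
iii. "ppprrrq" → match
iv. "pppprprppppp" → match
v. "ppppqrrqp" → match
vi → match
vii. "qppppprrrrq" → match
viii → match

ii, iii, iv, v, vi, vii, viii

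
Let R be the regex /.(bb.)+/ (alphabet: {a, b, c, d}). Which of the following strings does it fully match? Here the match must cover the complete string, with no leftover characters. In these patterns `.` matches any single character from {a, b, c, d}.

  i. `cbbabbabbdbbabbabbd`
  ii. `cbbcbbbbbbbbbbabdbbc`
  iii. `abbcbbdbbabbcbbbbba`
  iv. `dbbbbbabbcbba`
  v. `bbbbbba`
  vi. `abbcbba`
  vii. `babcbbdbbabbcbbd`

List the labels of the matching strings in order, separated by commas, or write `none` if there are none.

i, iii, iv, v, vi

i → match
ii → no match
iii → match
iv → match
v. `bbbbbba` → match
vi. `abbcbba` → match
vii → no match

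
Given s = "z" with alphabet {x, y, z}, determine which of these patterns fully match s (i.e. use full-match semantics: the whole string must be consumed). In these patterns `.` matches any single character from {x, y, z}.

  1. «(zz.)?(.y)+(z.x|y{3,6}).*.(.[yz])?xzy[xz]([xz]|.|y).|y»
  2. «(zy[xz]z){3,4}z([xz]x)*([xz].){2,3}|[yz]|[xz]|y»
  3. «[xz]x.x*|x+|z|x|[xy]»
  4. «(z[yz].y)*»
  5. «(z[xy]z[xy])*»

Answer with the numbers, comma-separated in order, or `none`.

1 → no match
2 → match
3 → match
4 → no match
5 → no match

2, 3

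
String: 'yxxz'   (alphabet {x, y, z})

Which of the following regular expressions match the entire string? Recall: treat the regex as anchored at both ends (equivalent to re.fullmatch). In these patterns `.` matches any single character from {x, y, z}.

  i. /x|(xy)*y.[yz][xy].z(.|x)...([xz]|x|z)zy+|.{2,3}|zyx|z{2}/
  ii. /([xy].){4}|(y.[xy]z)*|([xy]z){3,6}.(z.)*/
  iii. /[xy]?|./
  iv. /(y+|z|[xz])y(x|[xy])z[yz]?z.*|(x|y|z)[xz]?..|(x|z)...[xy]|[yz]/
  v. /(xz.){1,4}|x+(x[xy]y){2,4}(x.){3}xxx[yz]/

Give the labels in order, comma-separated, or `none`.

ii, iv

i → no match
ii → match
iii → no match
iv → match
v → no match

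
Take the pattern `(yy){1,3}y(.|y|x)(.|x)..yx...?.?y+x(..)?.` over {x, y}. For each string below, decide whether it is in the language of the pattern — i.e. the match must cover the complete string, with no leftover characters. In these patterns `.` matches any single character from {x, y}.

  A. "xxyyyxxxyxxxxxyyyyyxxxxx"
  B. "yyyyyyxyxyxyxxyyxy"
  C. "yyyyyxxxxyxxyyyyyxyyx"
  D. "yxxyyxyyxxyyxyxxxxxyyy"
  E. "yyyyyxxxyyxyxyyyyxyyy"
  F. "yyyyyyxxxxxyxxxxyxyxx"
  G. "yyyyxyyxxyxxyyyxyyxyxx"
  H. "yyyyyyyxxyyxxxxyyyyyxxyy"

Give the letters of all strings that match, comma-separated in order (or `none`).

B, C, E

A → no match — must start with "yy"
B → match
C → match
D → no match — must start with "yy"
E → match
F → no match
G → no match
H → no match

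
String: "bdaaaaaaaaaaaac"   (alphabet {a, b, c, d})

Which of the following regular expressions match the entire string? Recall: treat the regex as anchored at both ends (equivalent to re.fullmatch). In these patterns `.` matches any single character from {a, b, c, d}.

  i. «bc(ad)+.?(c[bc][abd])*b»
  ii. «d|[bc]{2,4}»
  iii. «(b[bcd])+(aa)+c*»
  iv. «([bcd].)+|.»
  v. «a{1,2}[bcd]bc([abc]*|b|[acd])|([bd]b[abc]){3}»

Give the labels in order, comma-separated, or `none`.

i → no match — must start with "bcad"
ii → no match
iii → match
iv → no match
v → no match

iii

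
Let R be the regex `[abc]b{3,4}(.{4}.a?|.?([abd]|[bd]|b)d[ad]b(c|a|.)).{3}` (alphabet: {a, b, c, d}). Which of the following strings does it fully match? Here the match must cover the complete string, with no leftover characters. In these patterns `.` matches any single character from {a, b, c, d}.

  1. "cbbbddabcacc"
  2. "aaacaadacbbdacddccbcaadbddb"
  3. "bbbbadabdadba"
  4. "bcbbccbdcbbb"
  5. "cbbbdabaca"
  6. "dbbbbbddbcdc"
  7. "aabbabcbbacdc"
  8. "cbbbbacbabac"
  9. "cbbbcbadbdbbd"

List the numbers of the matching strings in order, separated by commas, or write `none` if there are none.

1 → match
2 → no match
3 → match
4 → no match
5 → no match
6 → no match
7 → no match
8 → match
9 → no match

1, 3, 8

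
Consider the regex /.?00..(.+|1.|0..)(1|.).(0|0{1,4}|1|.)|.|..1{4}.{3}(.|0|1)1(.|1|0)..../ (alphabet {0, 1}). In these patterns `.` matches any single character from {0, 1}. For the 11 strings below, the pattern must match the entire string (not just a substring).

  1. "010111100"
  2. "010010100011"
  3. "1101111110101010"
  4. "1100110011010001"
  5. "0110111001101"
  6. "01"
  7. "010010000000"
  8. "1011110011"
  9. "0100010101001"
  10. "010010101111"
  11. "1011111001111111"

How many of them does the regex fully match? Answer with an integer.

1

1 → no match
2 → no match
3 → no match
4 → no match
5 → no match
6 → no match
7 → no match
8 → no match
9 → no match
10 → no match
11 → match
Total matched: 1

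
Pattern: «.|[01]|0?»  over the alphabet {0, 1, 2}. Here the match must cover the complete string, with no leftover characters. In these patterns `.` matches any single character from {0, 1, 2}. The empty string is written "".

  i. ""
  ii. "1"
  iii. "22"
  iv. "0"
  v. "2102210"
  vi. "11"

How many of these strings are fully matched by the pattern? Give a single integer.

3

i. "" → match
ii. "1" → match
iii. "22" → no match
iv. "0" → match
v. "2102210" → no match
vi. "11" → no match
Total matched: 3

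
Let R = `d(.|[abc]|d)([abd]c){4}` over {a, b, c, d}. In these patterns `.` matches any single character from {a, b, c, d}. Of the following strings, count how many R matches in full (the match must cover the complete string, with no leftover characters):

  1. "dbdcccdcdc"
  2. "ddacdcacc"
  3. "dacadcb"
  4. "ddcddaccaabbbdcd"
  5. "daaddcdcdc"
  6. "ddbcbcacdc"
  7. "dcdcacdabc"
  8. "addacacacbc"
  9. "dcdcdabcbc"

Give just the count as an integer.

1

1 → no match
2 → no match
3 → no match — must end with "c"
4 → no match — must end with "c"
5 → no match
6 → match
7 → no match
8 → no match — must start with "d"
9 → no match
Total matched: 1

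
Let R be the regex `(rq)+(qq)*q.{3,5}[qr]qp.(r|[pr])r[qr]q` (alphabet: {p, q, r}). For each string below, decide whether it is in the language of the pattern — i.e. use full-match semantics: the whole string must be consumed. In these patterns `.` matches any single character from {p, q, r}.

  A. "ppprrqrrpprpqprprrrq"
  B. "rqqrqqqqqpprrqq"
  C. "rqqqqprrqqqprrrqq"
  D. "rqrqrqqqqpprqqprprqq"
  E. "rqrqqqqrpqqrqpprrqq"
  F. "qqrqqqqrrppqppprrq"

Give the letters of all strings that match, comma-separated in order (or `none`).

A → no match — must start with "rq"
B → match
C → match
D → match
E → match
F → no match — must start with "rq"

B, C, D, E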